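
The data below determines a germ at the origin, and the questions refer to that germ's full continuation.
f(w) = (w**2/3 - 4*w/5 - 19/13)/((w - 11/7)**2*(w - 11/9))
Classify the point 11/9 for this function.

The point is a pole of order 1.

The denominator factor w - 11/9 vanishes at 11/9 and appears to the power 1; the numerator there equals -30664/15795, nonzero, and no other factor vanishes.
Hence a pole whose order is the multiplicity, 1.


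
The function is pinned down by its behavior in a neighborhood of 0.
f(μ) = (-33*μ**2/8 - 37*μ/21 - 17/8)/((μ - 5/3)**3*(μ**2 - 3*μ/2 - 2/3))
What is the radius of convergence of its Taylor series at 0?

Denominator factor (μ - 5/3)^3: pole of order 3 at 5/3, modulus 5/3.
Denominator factor (μ**2 - 3*μ/2 - 2/3): discriminant 59/12, real irrational roots 3/4 + (1/12)*sqrt(177) and 3/4 - (1/12)*sqrt(177); poles of order 1, moduli 3/4 + (1/12)*sqrt(177) and -3/4 + (1/12)*sqrt(177).
The radius of convergence is the smallest modulus among the singular points: -3/4 + (1/12)*sqrt(177).

The radius of convergence is -3/4 + (1/12)*sqrt(177).


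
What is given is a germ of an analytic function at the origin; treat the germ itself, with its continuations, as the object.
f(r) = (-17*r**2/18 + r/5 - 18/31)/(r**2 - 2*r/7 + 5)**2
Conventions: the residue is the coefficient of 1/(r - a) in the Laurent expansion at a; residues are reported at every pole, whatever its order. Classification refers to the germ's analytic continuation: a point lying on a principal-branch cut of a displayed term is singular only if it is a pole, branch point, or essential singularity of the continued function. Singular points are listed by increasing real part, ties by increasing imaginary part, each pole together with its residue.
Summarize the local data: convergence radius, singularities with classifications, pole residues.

Denominator factor (r**2 - 2*r/7 + 5)^2: discriminant -976/49, complex-conjugate roots (1/7) + ((2/7)*sqrt(61))*i and (1/7) - ((2/7)*sqrt(61))*i; poles of order 2, moduli sqrt(5) and sqrt(5).
The radius of convergence is the smallest modulus among the singular points: sqrt(5).
The factor r**2 - 2*r/7 + 5 splits as (r - a)(r - a') with a = (1/7) - ((2/7)*sqrt(61))*i, a' = (1/7) + ((2/7)*sqrt(61))*i. At the order-2 pole a set g(r) = (r - a)^2*f(r) = [-17*r**2/18 + r/5 - 18/31] / (r - a')^2.
Order-2 pole: residue = g'(a); g'((1/7) - ((2/7)*sqrt(61))*i) = -((5047343/332210880)*sqrt(61))*i, so the residue is -((5047343/332210880)*sqrt(61))*i.
The factor r**2 - 2*r/7 + 5 splits as (r - a)(r - a') with a = (1/7) + ((2/7)*sqrt(61))*i, a' = (1/7) - ((2/7)*sqrt(61))*i. At the order-2 pole a set g(r) = (r - a)^2*f(r) = [-17*r**2/18 + r/5 - 18/31] / (r - a')^2.
Order-2 pole: residue = g'(a); g'((1/7) + ((2/7)*sqrt(61))*i) = ((5047343/332210880)*sqrt(61))*i, so the residue is ((5047343/332210880)*sqrt(61))*i.
List the singular points by increasing real part (a conjugate pair: the negative imaginary part first).

Radius of convergence at 0: sqrt(5).
At (1/7) - ((2/7)*sqrt(61))*i: a pole of order 2; residue -((5047343/332210880)*sqrt(61))*i.
At (1/7) + ((2/7)*sqrt(61))*i: a pole of order 2; residue ((5047343/332210880)*sqrt(61))*i.


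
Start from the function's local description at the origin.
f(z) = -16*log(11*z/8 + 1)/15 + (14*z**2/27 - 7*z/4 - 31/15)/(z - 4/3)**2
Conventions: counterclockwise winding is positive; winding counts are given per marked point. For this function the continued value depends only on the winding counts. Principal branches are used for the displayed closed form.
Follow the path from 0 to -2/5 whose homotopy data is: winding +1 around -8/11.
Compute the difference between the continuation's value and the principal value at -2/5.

The rational part is single-valued and drops out of the difference; each branch term changes only by its own monodromy.
(-16/15)*log(1 - z/(-8/11)): each positive loop around -8/11 adds 2*pi*i to the log, so winding +1 contributes (-16/15)*(1)*2*pi*i = -(32/15)*pi*i.
Summing the contributions at z = -2/5 gives -(32/15)*pi*i.

Continued minus principal equals -(32/15)*pi*i.


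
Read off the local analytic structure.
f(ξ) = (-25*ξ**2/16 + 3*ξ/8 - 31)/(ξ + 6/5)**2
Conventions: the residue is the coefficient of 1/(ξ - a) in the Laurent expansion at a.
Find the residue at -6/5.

At the order-2 pole -6/5 set g(ξ) = (ξ - (-6/5))^2*f(ξ) = -25*ξ**2/16 + 3*ξ/8 - 31.
Order-2 pole: residue = g'(a); g'(-6/5) = 33/8, so the residue is 33/8.

The residue is 33/8.


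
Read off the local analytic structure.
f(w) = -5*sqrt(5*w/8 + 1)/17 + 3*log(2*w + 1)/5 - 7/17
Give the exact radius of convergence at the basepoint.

The radius of convergence is 1/2.

Branch term (3/5)*log(1 - w/(-1/2)): its argument vanishes at w = -1/2, a logarithmic branch point, modulus 1/2.
Branch term (-5/17)*sqrt(1 - w/(-8/5)): its argument vanishes at w = -8/5, a square-root branch point, modulus 8/5.
The radius of convergence is the smallest modulus among the singular points: 1/2.


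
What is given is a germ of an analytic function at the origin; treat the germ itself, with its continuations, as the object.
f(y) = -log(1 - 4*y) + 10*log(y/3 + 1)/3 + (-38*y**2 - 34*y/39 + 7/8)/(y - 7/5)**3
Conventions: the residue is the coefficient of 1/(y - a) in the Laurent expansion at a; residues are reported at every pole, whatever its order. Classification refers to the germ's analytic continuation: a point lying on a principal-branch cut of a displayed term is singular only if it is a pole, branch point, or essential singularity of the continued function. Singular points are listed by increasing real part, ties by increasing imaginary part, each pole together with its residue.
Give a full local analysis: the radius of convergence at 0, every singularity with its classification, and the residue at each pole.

Denominator factor (y - 7/5)^3: pole of order 3 at 7/5, modulus 7/5.
Branch term (10/3)*log(1 - y/(-3)): its argument vanishes at y = -3, a logarithmic branch point, modulus 3.
Branch term (-1)*log(1 - y/(1/4)): its argument vanishes at y = 1/4, a logarithmic branch point, modulus 1/4.
The radius of convergence is the smallest modulus among the singular points: 1/4.
The branch terms are analytic at 7/5 and contribute nothing to the residue; only the rational part matters.
At the order-3 pole 7/5 set g(y) = (y - (7/5))^3*(rational part) = -38*y**2 - 34*y/39 + 7/8.
Order-3 pole: residue = g''(a)/2; g''(7/5) = -76, so the residue is -38.
List the singular points by increasing real part (a conjugate pair: the negative imaginary part first).

Radius of convergence at 0: 1/4.
At -3: a logarithmic branch point.
At 1/4: a logarithmic branch point.
At 7/5: a pole of order 3; residue -38.


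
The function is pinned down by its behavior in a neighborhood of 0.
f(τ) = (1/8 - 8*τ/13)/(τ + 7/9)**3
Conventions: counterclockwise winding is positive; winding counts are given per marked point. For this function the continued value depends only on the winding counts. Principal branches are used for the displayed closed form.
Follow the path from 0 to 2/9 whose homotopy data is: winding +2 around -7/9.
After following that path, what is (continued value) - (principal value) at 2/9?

The function is rational, hence single-valued: continuing it around any pole returns the same value, so the difference is 0.

Continued minus principal equals 0.


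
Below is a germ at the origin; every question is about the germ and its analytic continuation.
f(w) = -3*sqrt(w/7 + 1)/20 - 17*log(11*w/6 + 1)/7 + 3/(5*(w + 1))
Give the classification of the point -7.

The point is an algebraic (square-root) branch point.

The term (-3/20)*sqrt(1 - w/(-7)) has argument 1 - -7/(-7) = 0 at -7: a square-root (algebraic, two-sheeted) branch point; the remaining terms are analytic or single-valued there.


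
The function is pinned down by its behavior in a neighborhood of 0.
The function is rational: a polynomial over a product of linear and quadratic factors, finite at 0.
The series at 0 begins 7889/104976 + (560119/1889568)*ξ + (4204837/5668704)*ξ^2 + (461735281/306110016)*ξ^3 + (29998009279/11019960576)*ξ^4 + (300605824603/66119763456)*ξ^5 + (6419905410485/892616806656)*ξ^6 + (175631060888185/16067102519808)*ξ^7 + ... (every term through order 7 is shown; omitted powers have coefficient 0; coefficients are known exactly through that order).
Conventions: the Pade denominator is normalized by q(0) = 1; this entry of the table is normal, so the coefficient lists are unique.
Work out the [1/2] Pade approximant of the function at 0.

The Pade approximant has numerator coefficients [7889/104976, 18278813/386941536]; denominator coefficients [1, -55000/16587, 958043/298566].

Taylor coefficients needed (read off): a_0 = 7889/104976, a_1 = 560119/1889568, a_2 = 4204837/5668704, a_3 = 461735281/306110016.
Write the denominator as Q(ξ) = 1 + q1*ξ + q2*ξ^2. Requiring Q*f - P = O(ξ^4) with deg P <= 1 kills the coefficients of ξ^2..ξ^3 in Q*f:
  ξ^2: a_2 + q1*a_1 + q2*a_0 = 0, i.e. 4204837/5668704 + (560119/1889568)*q1 + (7889/104976)*q2 = 0.
  ξ^3: a_3 + q1*a_2 + q2*a_1 = 0, i.e. 461735281/306110016 + (4204837/5668704)*q1 + (560119/1889568)*q2 = 0.
Solving this linear system: q1 = -55000/16587, q2 = 958043/298566.
The numerator is Q*f truncated at degree 1: P0 = a_0 = 7889/104976; P1 = a_1 + q1*a_0 = 18278813/386941536.


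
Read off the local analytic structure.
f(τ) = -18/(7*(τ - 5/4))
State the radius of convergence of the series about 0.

Denominator factor (τ - 5/4): pole of order 1 at 5/4, modulus 5/4.
The radius of convergence is the smallest modulus among the singular points: 5/4.

The radius of convergence is 5/4.


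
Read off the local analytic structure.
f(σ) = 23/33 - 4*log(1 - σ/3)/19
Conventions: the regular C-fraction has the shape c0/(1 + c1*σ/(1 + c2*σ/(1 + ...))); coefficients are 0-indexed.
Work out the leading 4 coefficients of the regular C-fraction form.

The regular C-fraction coefficients are [23/33, -44/437, -173/2622, -437/3114].

Taylor coefficients (expand at 0): a_0 = 23/33, a_1 = 4/57, a_2 = 2/171, a_3 = 4/1539.
c0 = a_0 = 23/33. Peel one level at a time: if S = 1 + c*σ/S' with S'(0) = 1, then c is the σ-coefficient of S and S' = c*σ/(S - 1).
S_1 = c0/f = 1 + (-44/437)*σ + (-3806/572907)*σ^2 + ...; c1 = -44/437.
S_2 = c1*σ/(S_1 - 1) = 1 + (-173/2622)*σ + (-1/108)*σ^2 + ...; c2 = -173/2622.
S_3 = c2*σ/(S_2 - 1) = 1 + (-437/3114)*σ + ...; c3 = -437/3114.


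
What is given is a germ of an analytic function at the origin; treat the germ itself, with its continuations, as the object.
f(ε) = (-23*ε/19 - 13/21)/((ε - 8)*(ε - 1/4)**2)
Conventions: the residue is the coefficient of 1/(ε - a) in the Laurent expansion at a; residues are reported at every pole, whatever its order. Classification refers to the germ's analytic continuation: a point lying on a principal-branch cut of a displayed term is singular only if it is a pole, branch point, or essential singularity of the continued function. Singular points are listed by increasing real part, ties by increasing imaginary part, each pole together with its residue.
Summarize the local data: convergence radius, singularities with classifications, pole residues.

Denominator factor (ε - 1/4)^2: pole of order 2 at 1/4, modulus 1/4.
Denominator factor (ε - 8): pole of order 1 at 8, modulus 8.
The radius of convergence is the smallest modulus among the singular points: 1/4.
At the order-2 pole 1/4 set g(ε) = (ε - (1/4))^2*f(ε) = (-23*ε/19 - 13/21)/(ε - 8).
Order-2 pole: residue = g'(a); g'(1/4) = 65776/383439, so the residue is 65776/383439.
At the order-1 pole 8 set g(ε) = (ε - (8))*f(ε) = (-23*ε/19 - 13/21)/(ε - 1/4)**2.
Simple pole: residue = g(a) at a = 8, which is -65776/383439.
List the singular points by increasing real part (a conjugate pair: the negative imaginary part first).

Radius of convergence at 0: 1/4.
At 1/4: a pole of order 2; residue 65776/383439.
At 8: a pole of order 1; residue -65776/383439.


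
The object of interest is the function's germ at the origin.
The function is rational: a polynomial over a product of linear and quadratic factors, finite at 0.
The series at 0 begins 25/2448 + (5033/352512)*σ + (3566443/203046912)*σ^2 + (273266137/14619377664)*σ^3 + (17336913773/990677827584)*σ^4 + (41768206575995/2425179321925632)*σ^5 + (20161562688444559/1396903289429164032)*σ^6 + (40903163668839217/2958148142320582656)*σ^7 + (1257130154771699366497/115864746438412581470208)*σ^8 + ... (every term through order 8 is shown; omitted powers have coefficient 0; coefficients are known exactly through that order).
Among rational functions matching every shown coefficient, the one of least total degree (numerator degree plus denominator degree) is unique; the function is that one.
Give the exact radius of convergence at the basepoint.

No rational of total degree below 7 reproduces all 9 coefficients; solving the [1/6] Pade equations on them gives f(σ) = (14*σ/25 + 9/17)/((σ - 9/2)**2*(σ**2 - σ/12 - 8/5)**2), whose expansion matches every shown term.
Denominator factor (σ**2 - σ/12 - 8/5)^2: discriminant 4613/720, real irrational roots 1/24 + (1/120)*sqrt(23065) and 1/24 - (1/120)*sqrt(23065); poles of order 2, moduli 1/24 + (1/120)*sqrt(23065) and -1/24 + (1/120)*sqrt(23065).
Denominator factor (σ - 9/2)^2: pole of order 2 at 9/2, modulus 9/2.
The radius of convergence is the smallest modulus among the singular points: -1/24 + (1/120)*sqrt(23065).

The radius of convergence is -1/24 + (1/120)*sqrt(23065).


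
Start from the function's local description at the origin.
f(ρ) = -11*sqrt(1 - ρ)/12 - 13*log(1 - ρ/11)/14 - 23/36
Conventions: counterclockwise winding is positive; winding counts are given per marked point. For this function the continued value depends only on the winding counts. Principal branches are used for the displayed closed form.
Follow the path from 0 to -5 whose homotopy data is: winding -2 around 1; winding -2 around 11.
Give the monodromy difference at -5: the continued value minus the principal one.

The rational part is single-valued and drops out of the difference; each branch term changes only by its own monodromy.
(-11/12)*sqrt(1 - ρ/(1)): winding -2 is even, the square root returns to the same sheet, contribution 0.
(-13/14)*log(1 - ρ/(11)): each positive loop around 11 adds 2*pi*i to the log, so winding -2 contributes (-13/14)*(-2)*2*pi*i = (26/7)*pi*i.
Summing the contributions at ρ = -5 gives (26/7)*pi*i.

Continued minus principal equals (26/7)*pi*i.


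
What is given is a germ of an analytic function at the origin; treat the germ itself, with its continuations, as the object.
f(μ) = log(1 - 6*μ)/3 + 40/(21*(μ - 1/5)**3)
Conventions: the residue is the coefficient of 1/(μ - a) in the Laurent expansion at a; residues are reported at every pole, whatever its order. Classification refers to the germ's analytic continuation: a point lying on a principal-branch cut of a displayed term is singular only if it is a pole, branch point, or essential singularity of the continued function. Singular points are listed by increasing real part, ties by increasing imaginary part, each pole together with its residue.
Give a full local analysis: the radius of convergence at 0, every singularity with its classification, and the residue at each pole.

Denominator factor (μ - 1/5)^3: pole of order 3 at 1/5, modulus 1/5.
Branch term (1/3)*log(1 - μ/(1/6)): its argument vanishes at μ = 1/6, a logarithmic branch point, modulus 1/6.
The radius of convergence is the smallest modulus among the singular points: 1/6.
The branch term is analytic at 1/5 and contributes nothing to the residue; only the rational part matters.
At the order-3 pole 1/5 set g(μ) = (μ - (1/5))^3*(rational part) = 40/21.
Order-3 pole: residue = g''(a)/2; g''(1/5) = 0, so the residue is 0.
List the singular points by increasing real part (a conjugate pair: the negative imaginary part first).

Radius of convergence at 0: 1/6.
At 1/6: a logarithmic branch point.
At 1/5: a pole of order 3; residue 0.


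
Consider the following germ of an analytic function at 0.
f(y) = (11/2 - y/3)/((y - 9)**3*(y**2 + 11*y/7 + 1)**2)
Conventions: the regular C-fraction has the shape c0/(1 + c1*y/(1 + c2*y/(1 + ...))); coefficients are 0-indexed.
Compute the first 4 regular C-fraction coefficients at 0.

Taylor coefficients (expand at 0): a_0 = -11/1458, a_1 = 221/10206, a_2 = -67015/1928934, a_3 = 13143139/364568526.
c0 = a_0 = -11/1458. Peel one level at a time: if S = 1 + c*y/S' with S'(0) = 1, then c is the y-coefficient of S and S' = c*y/(S - 1).
S_1 = c0/f = 1 + (221/77)*y + (581542/160083)*y^2 + ...; c1 = 221/77.
S_2 = c1*y/(S_1 - 1) = 1 + (-44734/35343)*y + (122028962/134203797)*y^2 + ...; c2 = -44734/35343.
S_3 = c2*y/(S_2 - 1) = 1 + (671159291/934247223)*y + ...; c3 = 671159291/934247223.

The regular C-fraction coefficients are [-11/1458, 221/77, -44734/35343, 671159291/934247223].


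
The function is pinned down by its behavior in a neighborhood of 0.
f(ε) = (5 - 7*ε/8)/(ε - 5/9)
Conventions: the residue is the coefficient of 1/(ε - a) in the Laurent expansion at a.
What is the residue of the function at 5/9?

The residue is 325/72.

At the order-1 pole 5/9 set g(ε) = (ε - (5/9))*f(ε) = 5 - 7*ε/8.
Simple pole: residue = g(a) at a = 5/9, which is 325/72.


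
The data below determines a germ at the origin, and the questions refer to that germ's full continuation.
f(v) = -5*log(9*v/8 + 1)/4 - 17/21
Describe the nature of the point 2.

There is no denominator, hence no pole anywhere.
Branch term log(1 - v/(-8/9)): argument at 2 is 13/4, nonzero, so 2 is not its branch point (a point on a principal cut is still regular for the continued germ).
So the germ continues analytically to 2.

The point is a regular point.


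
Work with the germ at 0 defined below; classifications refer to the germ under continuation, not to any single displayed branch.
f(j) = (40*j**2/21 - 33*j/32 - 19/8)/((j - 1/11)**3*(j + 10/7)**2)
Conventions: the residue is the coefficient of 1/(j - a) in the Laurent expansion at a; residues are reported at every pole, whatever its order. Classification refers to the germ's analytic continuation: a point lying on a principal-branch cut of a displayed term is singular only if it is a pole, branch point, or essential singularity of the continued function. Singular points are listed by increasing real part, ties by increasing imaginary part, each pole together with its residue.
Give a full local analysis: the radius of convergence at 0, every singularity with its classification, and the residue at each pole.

Radius of convergence at 0: 1/11.
At -10/7: a pole of order 2; residue 76129207/461264544.
At 1/11: a pole of order 3; residue -76129207/461264544.


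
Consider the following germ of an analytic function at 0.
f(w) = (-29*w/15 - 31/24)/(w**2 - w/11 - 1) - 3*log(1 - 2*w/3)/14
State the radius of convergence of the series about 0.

Denominator factor (w**2 - w/11 - 1): discriminant 485/121, real irrational roots 1/22 + (1/22)*sqrt(485) and 1/22 - (1/22)*sqrt(485); poles of order 1, moduli 1/22 + (1/22)*sqrt(485) and -1/22 + (1/22)*sqrt(485).
Branch term (-3/14)*log(1 - w/(3/2)): its argument vanishes at w = 3/2, a logarithmic branch point, modulus 3/2.
The radius of convergence is the smallest modulus among the singular points: -1/22 + (1/22)*sqrt(485).

The radius of convergence is -1/22 + (1/22)*sqrt(485).


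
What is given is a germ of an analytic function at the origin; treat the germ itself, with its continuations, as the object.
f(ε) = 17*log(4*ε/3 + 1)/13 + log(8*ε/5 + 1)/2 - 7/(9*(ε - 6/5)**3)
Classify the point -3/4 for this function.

The point is a logarithmic branch point.

The term (17/13)*log(1 - ε/(-3/4)) has argument 1 - -3/4/(-3/4) = 0 at -3/4: a logarithmic (infinitely-sheeted) branch point; the remaining terms are analytic or single-valued there.


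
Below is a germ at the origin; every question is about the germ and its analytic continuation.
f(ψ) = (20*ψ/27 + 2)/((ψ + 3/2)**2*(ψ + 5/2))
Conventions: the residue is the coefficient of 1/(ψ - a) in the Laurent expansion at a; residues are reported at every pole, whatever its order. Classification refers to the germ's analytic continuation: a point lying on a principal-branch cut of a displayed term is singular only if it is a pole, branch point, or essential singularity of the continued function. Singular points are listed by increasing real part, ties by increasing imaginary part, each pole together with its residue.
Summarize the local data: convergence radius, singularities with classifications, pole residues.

Denominator factor (ψ + 5/2): pole of order 1 at -5/2, modulus 5/2.
Denominator factor (ψ + 3/2)^2: pole of order 2 at -3/2, modulus 3/2.
The radius of convergence is the smallest modulus among the singular points: 3/2.
At the order-1 pole -5/2 set g(ψ) = (ψ - (-5/2))*f(ψ) = (20*ψ/27 + 2)/(ψ + 3/2)**2.
Simple pole: residue = g(a) at a = -5/2, which is 4/27.
At the order-2 pole -3/2 set g(ψ) = (ψ - (-3/2))^2*f(ψ) = (20*ψ/27 + 2)/(ψ + 5/2).
Order-2 pole: residue = g'(a); g'(-3/2) = -4/27, so the residue is -4/27.
List the singular points by increasing real part (a conjugate pair: the negative imaginary part first).

Radius of convergence at 0: 3/2.
At -5/2: a pole of order 1; residue 4/27.
At -3/2: a pole of order 2; residue -4/27.


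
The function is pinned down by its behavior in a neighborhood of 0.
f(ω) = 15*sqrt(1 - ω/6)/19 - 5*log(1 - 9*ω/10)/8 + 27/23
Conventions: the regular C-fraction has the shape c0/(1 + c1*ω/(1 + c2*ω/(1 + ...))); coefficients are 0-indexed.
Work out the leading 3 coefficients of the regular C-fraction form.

The regular C-fraction coefficients are [858/437, -3473/13728, -867511/3454880].

Taylor coefficients (expand at 0): a_0 = 858/437, a_1 = 151/304, a_2 = 4567/18240.
c0 = a_0 = 858/437. Peel one level at a time: if S = 1 + c*ω/S' with S'(0) = 1, then c is the ω-coefficient of S and S' = c*ω/(S - 1).
S_1 = c0/f = 1 + (-3473/13728)*ω + (-19952753/314096640)*ω^2 + ...; c1 = -3473/13728.
S_2 = c1*ω/(S_1 - 1) = 1 + (-867511/3454880)*ω + ...; c2 = -867511/3454880.


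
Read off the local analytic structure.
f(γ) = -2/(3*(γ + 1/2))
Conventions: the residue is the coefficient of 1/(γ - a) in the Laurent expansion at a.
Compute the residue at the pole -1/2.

At the order-1 pole -1/2 set g(γ) = (γ - (-1/2))*f(γ) = -2/3.
Simple pole: residue = g(a) at a = -1/2, which is -2/3.

The residue is -2/3.


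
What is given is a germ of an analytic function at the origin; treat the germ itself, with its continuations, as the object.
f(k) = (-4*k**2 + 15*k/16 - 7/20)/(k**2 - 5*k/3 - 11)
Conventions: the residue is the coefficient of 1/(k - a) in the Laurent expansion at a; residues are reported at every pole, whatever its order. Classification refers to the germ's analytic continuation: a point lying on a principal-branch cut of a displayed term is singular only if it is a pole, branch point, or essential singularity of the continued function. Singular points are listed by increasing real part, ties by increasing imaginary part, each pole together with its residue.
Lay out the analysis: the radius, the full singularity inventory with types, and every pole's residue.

Denominator factor (k**2 - 5*k/3 - 11): discriminant 421/9, real irrational roots 5/6 + (1/6)*sqrt(421) and 5/6 - (1/6)*sqrt(421); poles of order 1, moduli 5/6 + (1/6)*sqrt(421) and -5/6 + (1/6)*sqrt(421).
The radius of convergence is the smallest modulus among the singular points: -5/6 + (1/6)*sqrt(421).
The factor k**2 - 5*k/3 - 11 splits as (k - a)(k - a') with a = 5/6 - (1/6)*sqrt(421), a' = 5/6 + (1/6)*sqrt(421). At the order-1 pole a set g(k) = (k - a)*f(k) = [-4*k**2 + 15*k/16 - 7/20] / (k - a').
Simple pole: residue = g(a) at a = 5/6 - (1/6)*sqrt(421), which is -275/96 + (70739/202080)*sqrt(421).
The factor k**2 - 5*k/3 - 11 splits as (k - a)(k - a') with a = 5/6 + (1/6)*sqrt(421), a' = 5/6 - (1/6)*sqrt(421). At the order-1 pole a set g(k) = (k - a)*f(k) = [-4*k**2 + 15*k/16 - 7/20] / (k - a').
Simple pole: residue = g(a) at a = 5/6 + (1/6)*sqrt(421), which is -275/96 - (70739/202080)*sqrt(421).
List the singular points by increasing real part (a conjugate pair: the negative imaginary part first).

Radius of convergence at 0: -5/6 + (1/6)*sqrt(421).
At 5/6 - (1/6)*sqrt(421): a pole of order 1; residue -275/96 + (70739/202080)*sqrt(421).
At 5/6 + (1/6)*sqrt(421): a pole of order 1; residue -275/96 - (70739/202080)*sqrt(421).


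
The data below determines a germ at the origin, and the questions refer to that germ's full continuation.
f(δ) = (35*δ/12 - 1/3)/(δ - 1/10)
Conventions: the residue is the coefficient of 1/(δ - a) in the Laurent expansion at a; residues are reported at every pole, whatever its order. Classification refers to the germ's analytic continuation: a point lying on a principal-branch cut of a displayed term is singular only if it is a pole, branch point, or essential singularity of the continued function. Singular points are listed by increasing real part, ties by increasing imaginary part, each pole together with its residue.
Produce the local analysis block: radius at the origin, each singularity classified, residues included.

Radius of convergence at 0: 1/10.
At 1/10: a pole of order 1; residue -1/24.

Denominator factor (δ - 1/10): pole of order 1 at 1/10, modulus 1/10.
The radius of convergence is the smallest modulus among the singular points: 1/10.
At the order-1 pole 1/10 set g(δ) = (δ - (1/10))*f(δ) = 35*δ/12 - 1/3.
Simple pole: residue = g(a) at a = 1/10, which is -1/24.


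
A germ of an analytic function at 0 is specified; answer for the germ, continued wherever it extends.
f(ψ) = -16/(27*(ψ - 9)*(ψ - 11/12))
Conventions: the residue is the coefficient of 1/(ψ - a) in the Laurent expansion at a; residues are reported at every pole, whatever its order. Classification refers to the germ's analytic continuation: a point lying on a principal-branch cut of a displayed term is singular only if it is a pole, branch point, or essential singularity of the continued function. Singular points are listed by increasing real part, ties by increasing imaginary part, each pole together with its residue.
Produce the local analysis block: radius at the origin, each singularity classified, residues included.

Radius of convergence at 0: 11/12.
At 11/12: a pole of order 1; residue 64/873.
At 9: a pole of order 1; residue -64/873.

Denominator factor (ψ - 9): pole of order 1 at 9, modulus 9.
Denominator factor (ψ - 11/12): pole of order 1 at 11/12, modulus 11/12.
The radius of convergence is the smallest modulus among the singular points: 11/12.
At the order-1 pole 11/12 set g(ψ) = (ψ - (11/12))*f(ψ) = -16/(27*(ψ - 9)).
Simple pole: residue = g(a) at a = 11/12, which is 64/873.
At the order-1 pole 9 set g(ψ) = (ψ - (9))*f(ψ) = -16/(27*(ψ - 11/12)).
Simple pole: residue = g(a) at a = 9, which is -64/873.
List the singular points by increasing real part (a conjugate pair: the negative imaginary part first).


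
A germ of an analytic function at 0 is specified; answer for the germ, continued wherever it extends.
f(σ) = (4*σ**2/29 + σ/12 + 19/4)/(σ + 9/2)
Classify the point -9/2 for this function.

The point is a pole of order 1.

The denominator factor σ + 9/2 vanishes at -9/2 and appears to the power 1; the numerator there equals 1663/232, nonzero, and no other factor vanishes.
Hence a pole whose order is the multiplicity, 1.


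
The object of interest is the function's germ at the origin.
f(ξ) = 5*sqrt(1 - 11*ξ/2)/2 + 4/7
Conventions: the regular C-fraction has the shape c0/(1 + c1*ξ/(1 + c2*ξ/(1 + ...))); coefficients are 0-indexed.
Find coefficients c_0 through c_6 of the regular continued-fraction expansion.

The regular C-fraction coefficients are [43/14, 385/172, -1243/344, -473/904, -2013/904, -1243/1464, -2783/1464].

Taylor coefficients (expand at 0): a_0 = 43/14, a_1 = -55/8, a_2 = -605/64, a_3 = -6655/256, a_4 = -366025/4096, a_5 = -5636785/16384, a_6 = -186013905/131072.
c0 = a_0 = 43/14. Peel one level at a time: if S = 1 + c*ξ/S' with S'(0) = 1, then c is the ξ-coefficient of S and S' = c*ξ/(S - 1).
S_1 = c0/f = 1 + (385/172)*ξ + (478555/59168)*ξ^2 + ...; c1 = 385/172.
S_2 = c1*ξ/(S_1 - 1) = 1 + (-1243/344)*ξ + (-121/64)*ξ^2 + ...; c2 = -1243/344.
S_3 = c2*ξ/(S_2 - 1) = 1 + (-473/904)*ξ + (-952149/817216)*ξ^2 + ...; c3 = -473/904.
S_4 = c3*ξ/(S_3 - 1) = 1 + (-2013/904)*ξ + (-121/64)*ξ^2 + ...; c4 = -2013/904.
S_5 = c4*ξ/(S_4 - 1) = 1 + (-1243/1464)*ξ + (-3459269/2143296)*ξ^2 + ...; c5 = -1243/1464.
S_6 = c5*ξ/(S_5 - 1) = 1 + (-2783/1464)*ξ + ...; c6 = -2783/1464.


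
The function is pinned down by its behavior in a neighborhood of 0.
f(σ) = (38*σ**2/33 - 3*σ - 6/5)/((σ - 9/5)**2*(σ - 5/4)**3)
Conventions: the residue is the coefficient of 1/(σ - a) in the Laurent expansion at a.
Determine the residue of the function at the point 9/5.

The residue is 16257600/161051.

At the order-2 pole 9/5 set g(σ) = (σ - (9/5))^2*f(σ) = (38*σ**2/33 - 3*σ - 6/5)/(σ - 5/4)**3.
Order-2 pole: residue = g'(a); g'(9/5) = 16257600/161051, so the residue is 16257600/161051.


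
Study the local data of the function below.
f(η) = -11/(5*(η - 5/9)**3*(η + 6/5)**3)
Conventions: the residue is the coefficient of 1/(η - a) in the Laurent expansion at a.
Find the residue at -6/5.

The residue is 2435771250/3077056399.

At the order-3 pole -6/5 set g(η) = (η - (-6/5))^3*f(η) = -11/(5*(η - 5/9)**3).
Order-3 pole: residue = g''(a)/2; g''(-6/5) = 4871542500/3077056399, so the residue is 2435771250/3077056399.


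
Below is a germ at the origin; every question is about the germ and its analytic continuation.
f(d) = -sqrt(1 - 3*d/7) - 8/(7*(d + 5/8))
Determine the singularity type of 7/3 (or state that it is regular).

The term (-1)*sqrt(1 - d/(7/3)) has argument 1 - 7/3/(7/3) = 0 at 7/3: a square-root (algebraic, two-sheeted) branch point; the remaining terms are analytic or single-valued there.

The point is an algebraic (square-root) branch point.


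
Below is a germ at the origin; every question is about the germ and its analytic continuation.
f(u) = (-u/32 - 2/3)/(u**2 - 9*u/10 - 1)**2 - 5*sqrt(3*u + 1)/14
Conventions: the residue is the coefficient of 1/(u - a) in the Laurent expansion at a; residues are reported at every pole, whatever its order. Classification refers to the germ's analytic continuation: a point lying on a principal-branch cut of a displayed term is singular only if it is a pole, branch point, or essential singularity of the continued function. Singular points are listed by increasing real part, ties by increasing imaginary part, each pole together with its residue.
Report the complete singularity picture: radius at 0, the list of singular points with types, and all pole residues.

Radius of convergence at 0: 1/3.
At 9/20 - (1/20)*sqrt(481): a pole of order 2; residue -(32675/5552664)*sqrt(481).
At -1/3: an algebraic (square-root) branch point.
At 9/20 + (1/20)*sqrt(481): a pole of order 2; residue (32675/5552664)*sqrt(481).

Denominator factor (u**2 - 9*u/10 - 1)^2: discriminant 481/100, real irrational roots 9/20 + (1/20)*sqrt(481) and 9/20 - (1/20)*sqrt(481); poles of order 2, moduli 9/20 + (1/20)*sqrt(481) and -9/20 + (1/20)*sqrt(481).
Branch term (-5/14)*sqrt(1 - u/(-1/3)): its argument vanishes at u = -1/3, a square-root branch point, modulus 1/3.
The radius of convergence is the smallest modulus among the singular points: 1/3.
The branch term is analytic at 9/20 - (1/20)*sqrt(481) and contributes nothing to the residue; only the rational part matters.
The factor u**2 - 9*u/10 - 1 splits as (u - a)(u - a') with a = 9/20 - (1/20)*sqrt(481), a' = 9/20 + (1/20)*sqrt(481). At the order-2 pole a set g(u) = (u - a)^2*(rational part) = [-u/32 - 2/3] / (u - a')^2.
Order-2 pole: residue = g'(a); g'(9/20 - (1/20)*sqrt(481)) = -(32675/5552664)*sqrt(481), so the residue is -(32675/5552664)*sqrt(481).
The branch term is analytic at 9/20 + (1/20)*sqrt(481) and contributes nothing to the residue; only the rational part matters.
The factor u**2 - 9*u/10 - 1 splits as (u - a)(u - a') with a = 9/20 + (1/20)*sqrt(481), a' = 9/20 - (1/20)*sqrt(481). At the order-2 pole a set g(u) = (u - a)^2*(rational part) = [-u/32 - 2/3] / (u - a')^2.
Order-2 pole: residue = g'(a); g'(9/20 + (1/20)*sqrt(481)) = (32675/5552664)*sqrt(481), so the residue is (32675/5552664)*sqrt(481).
List the singular points by increasing real part (a conjugate pair: the negative imaginary part first).


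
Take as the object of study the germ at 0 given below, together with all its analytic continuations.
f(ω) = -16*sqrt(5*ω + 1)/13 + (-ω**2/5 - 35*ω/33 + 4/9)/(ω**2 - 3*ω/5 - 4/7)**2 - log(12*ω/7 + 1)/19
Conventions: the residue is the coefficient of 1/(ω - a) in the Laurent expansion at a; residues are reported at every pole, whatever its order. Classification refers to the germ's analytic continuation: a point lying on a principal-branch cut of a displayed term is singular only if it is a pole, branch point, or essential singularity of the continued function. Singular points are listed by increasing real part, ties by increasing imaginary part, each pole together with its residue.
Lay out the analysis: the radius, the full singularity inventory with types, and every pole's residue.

Radius of convergence at 0: 1/5.
At -7/12: a logarithmic branch point.
At 3/10 - (1/70)*sqrt(3241): a pole of order 2; residue (41675/21222531)*sqrt(3241).
At -1/5: an algebraic (square-root) branch point.
At 3/10 + (1/70)*sqrt(3241): a pole of order 2; residue -(41675/21222531)*sqrt(3241).


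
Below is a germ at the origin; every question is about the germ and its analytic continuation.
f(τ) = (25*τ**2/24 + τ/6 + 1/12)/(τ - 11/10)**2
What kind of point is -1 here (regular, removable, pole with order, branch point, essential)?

Denominator factors: τ - 11/10 = -21/10 at τ = -1 — none vanishes.
So the germ continues analytically to -1.

The point is a regular point.


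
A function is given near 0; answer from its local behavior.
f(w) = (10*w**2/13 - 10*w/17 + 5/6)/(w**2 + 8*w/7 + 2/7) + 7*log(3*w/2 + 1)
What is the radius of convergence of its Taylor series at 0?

The radius of convergence is 4/7 - (1/7)*sqrt(2).

Denominator factor (w**2 + 8*w/7 + 2/7): discriminant 8/49, real irrational roots -4/7 + (1/7)*sqrt(2) and -4/7 - (1/7)*sqrt(2); poles of order 1, moduli 4/7 - (1/7)*sqrt(2) and 4/7 + (1/7)*sqrt(2).
Branch term (7)*log(1 - w/(-2/3)): its argument vanishes at w = -2/3, a logarithmic branch point, modulus 2/3.
The radius of convergence is the smallest modulus among the singular points: 4/7 - (1/7)*sqrt(2).


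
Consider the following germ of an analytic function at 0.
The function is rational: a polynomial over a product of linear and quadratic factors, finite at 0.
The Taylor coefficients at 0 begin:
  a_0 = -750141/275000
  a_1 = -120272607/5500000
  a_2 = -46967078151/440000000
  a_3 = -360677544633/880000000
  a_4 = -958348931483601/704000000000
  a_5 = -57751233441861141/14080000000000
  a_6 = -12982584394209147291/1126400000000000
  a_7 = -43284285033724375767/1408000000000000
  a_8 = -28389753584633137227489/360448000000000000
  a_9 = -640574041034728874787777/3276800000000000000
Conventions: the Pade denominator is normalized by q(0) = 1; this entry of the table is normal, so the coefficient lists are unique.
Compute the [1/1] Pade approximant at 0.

The Pade approximant has numerator coefficients [-750141/275000, -18100652283/2116400000]; denominator coefficients [1, -187833/38480].


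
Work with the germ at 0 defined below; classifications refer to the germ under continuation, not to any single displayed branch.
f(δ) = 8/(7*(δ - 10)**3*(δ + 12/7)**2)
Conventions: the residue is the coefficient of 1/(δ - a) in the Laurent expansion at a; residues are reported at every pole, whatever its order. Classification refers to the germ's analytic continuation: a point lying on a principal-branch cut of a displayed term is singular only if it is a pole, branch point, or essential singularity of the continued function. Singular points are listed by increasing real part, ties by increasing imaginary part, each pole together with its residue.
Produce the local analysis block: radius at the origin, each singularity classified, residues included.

Denominator factor (δ + 12/7)^2: pole of order 2 at -12/7, modulus 12/7.
Denominator factor (δ - 10)^3: pole of order 3 at 10, modulus 10.
The radius of convergence is the smallest modulus among the singular points: 12/7.
At the order-2 pole -12/7 set g(δ) = (δ - (-12/7))^2*f(δ) = 8/(7*(δ - 10)**3).
Order-2 pole: residue = g'(a); g'(-12/7) = -1029/5651522, so the residue is -1029/5651522.
At the order-3 pole 10 set g(δ) = (δ - (10))^3*f(δ) = 8/(7*(δ + 12/7)**2).
Order-3 pole: residue = g''(a)/2; g''(10) = 1029/2825761, so the residue is 1029/5651522.
List the singular points by increasing real part (a conjugate pair: the negative imaginary part first).

Radius of convergence at 0: 12/7.
At -12/7: a pole of order 2; residue -1029/5651522.
At 10: a pole of order 3; residue 1029/5651522.


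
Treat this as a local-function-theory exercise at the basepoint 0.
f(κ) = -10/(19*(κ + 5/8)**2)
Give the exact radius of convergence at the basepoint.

Denominator factor (κ + 5/8)^2: pole of order 2 at -5/8, modulus 5/8.
The radius of convergence is the smallest modulus among the singular points: 5/8.

The radius of convergence is 5/8.


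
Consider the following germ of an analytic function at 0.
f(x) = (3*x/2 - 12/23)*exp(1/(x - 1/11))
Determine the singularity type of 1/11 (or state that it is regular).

The exponent 1/(x - (1/11)) has a pole at 1/11, so exp(1/(x - (1/11))) takes every nonzero value near it: an essential singularity (not a pole of any order).

The point is an essential singularity.


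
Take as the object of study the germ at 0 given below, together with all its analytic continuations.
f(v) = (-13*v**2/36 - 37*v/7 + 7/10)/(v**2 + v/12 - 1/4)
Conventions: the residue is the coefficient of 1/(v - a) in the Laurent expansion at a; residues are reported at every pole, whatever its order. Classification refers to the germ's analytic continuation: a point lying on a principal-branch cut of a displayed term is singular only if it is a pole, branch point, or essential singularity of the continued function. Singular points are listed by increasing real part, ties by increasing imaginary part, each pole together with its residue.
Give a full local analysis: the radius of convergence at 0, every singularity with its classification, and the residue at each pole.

Denominator factor (v**2 + v/12 - 1/4): discriminant 145/144, real irrational roots -1/24 + (1/24)*sqrt(145) and -1/24 - (1/24)*sqrt(145); poles of order 1, moduli -1/24 + (1/24)*sqrt(145) and 1/24 + (1/24)*sqrt(145).
The radius of convergence is the smallest modulus among the singular points: -1/24 + (1/24)*sqrt(145).
The factor v**2 + v/12 - 1/4 splits as (v - a)(v - a') with a = -1/24 - (1/24)*sqrt(145), a' = -1/24 + (1/24)*sqrt(145). At the order-1 pole a set g(v) = (v - a)*f(v) = [-13*v**2/36 - 37*v/7 + 7/10] / (v - a').
Simple pole: residue = g(a) at a = -1/24 - (1/24)*sqrt(145), which is -15893/6048 - (300721/4384800)*sqrt(145).
The factor v**2 + v/12 - 1/4 splits as (v - a)(v - a') with a = -1/24 + (1/24)*sqrt(145), a' = -1/24 - (1/24)*sqrt(145). At the order-1 pole a set g(v) = (v - a)*f(v) = [-13*v**2/36 - 37*v/7 + 7/10] / (v - a').
Simple pole: residue = g(a) at a = -1/24 + (1/24)*sqrt(145), which is -15893/6048 + (300721/4384800)*sqrt(145).
List the singular points by increasing real part (a conjugate pair: the negative imaginary part first).

Radius of convergence at 0: -1/24 + (1/24)*sqrt(145).
At -1/24 - (1/24)*sqrt(145): a pole of order 1; residue -15893/6048 - (300721/4384800)*sqrt(145).
At -1/24 + (1/24)*sqrt(145): a pole of order 1; residue -15893/6048 + (300721/4384800)*sqrt(145).


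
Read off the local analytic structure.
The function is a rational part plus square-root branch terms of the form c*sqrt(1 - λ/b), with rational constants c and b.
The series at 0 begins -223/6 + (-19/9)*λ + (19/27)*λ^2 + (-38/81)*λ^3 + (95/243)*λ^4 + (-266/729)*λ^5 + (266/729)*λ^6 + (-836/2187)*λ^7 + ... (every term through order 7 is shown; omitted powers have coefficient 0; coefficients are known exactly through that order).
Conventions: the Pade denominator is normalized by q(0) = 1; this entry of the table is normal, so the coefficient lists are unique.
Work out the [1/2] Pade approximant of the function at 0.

The Pade approximant has numerator coefficients [-223/6, -58925/2349]; denominator coefficients [1, 484/783, -38/2349].

Taylor coefficients needed (read off): a_0 = -223/6, a_1 = -19/9, a_2 = 19/27, a_3 = -38/81.
Write the denominator as Q(λ) = 1 + q1*λ + q2*λ^2. Requiring Q*f - P = O(λ^4) with deg P <= 1 kills the coefficients of λ^2..λ^3 in Q*f:
  λ^2: a_2 + q1*a_1 + q2*a_0 = 0, i.e. 19/27 + (-19/9)*q1 + (-223/6)*q2 = 0.
  λ^3: a_3 + q1*a_2 + q2*a_1 = 0, i.e. -38/81 + (19/27)*q1 + (-19/9)*q2 = 0.
Solving this linear system: q1 = 484/783, q2 = -38/2349.
The numerator is Q*f truncated at degree 1: P0 = a_0 = -223/6; P1 = a_1 + q1*a_0 = -58925/2349.
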